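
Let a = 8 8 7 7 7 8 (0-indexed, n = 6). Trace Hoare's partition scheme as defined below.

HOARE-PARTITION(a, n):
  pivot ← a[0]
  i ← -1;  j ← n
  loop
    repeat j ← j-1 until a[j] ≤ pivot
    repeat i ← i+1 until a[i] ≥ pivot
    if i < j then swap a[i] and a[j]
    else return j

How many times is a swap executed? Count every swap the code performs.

pivot=8
j stops at 5 (8), i stops at 0 (8); swap ⇒ 8 8 7 7 7 8
j stops at 4 (7), i stops at 1 (8); swap ⇒ 8 7 7 7 8 8
j stops at 3, i stops at 4; i≥j ⇒ return 3. a=8 7 7 7 8 8

2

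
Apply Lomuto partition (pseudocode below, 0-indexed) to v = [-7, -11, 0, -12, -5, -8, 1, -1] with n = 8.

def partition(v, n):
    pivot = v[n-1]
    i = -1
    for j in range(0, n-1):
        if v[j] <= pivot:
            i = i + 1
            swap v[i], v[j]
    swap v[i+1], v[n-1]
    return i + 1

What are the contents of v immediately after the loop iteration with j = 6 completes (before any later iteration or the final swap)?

pivot = v[7] = -1; i = -1
j=0: v[0]=-7 ≤ -1 → i=0, swap v[0],v[0] (no change) → [-7, -11, 0, -12, -5, -8, 1, -1]
j=1: v[1]=-11 ≤ -1 → i=1, swap v[1],v[1] (no change) → [-7, -11, 0, -12, -5, -8, 1, -1]
j=2: v[2]=0 > -1 → no swap
j=3: v[3]=-12 ≤ -1 → i=2, swap v[2],v[3] → [-7, -11, -12, 0, -5, -8, 1, -1]
j=4: v[4]=-5 ≤ -1 → i=3, swap v[3],v[4] → [-7, -11, -12, -5, 0, -8, 1, -1]
j=5: v[5]=-8 ≤ -1 → i=4, swap v[4],v[5] → [-7, -11, -12, -5, -8, 0, 1, -1]
j=6: v[6]=1 > -1 → no swap
(after j=6) v = [-7, -11, -12, -5, -8, 0, 1, -1]

[-7, -11, -12, -5, -8, 0, 1, -1]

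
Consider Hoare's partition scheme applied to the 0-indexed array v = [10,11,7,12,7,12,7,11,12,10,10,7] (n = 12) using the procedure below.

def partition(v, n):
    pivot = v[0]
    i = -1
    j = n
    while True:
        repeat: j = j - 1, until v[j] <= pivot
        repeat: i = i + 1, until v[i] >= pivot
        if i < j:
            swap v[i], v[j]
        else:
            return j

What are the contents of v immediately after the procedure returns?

pivot=10
j stops at 11 (7), i stops at 0 (10); swap ⇒ [7,11,7,12,7,12,7,11,12,10,10,10]
j stops at 10 (10), i stops at 1 (11); swap ⇒ [7,10,7,12,7,12,7,11,12,10,11,10]
j stops at 9 (10), i stops at 3 (12); swap ⇒ [7,10,7,10,7,12,7,11,12,12,11,10]
j stops at 6 (7), i stops at 5 (12); swap ⇒ [7,10,7,10,7,7,12,11,12,12,11,10]
j stops at 5, i stops at 6; i≥j ⇒ return 5. v=[7,10,7,10,7,7,12,11,12,12,11,10]

[7,10,7,10,7,7,12,11,12,12,11,10]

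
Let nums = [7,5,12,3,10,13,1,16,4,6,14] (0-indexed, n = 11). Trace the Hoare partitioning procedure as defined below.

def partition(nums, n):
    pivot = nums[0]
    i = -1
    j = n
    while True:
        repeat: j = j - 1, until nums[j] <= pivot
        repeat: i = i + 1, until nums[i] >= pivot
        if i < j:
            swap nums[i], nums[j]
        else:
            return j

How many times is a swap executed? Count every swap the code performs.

pivot = nums[0] = 7; i = -1, j = 11
j→9 (nums[9]=6≤7), i→0 (nums[0]=7≥7); i<j, swap → [6,5,12,3,10,13,1,16,4,7,14]
j→8 (nums[8]=4≤7), i→2 (nums[2]=12≥7); i<j, swap → [6,5,4,3,10,13,1,16,12,7,14]
j→6 (nums[6]=1≤7), i→4 (nums[4]=10≥7); i<j, swap → [6,5,4,3,1,13,10,16,12,7,14]
j→4, i→5; i≥j, return j=4. nums = [6,5,4,3,1,13,10,16,12,7,14]

3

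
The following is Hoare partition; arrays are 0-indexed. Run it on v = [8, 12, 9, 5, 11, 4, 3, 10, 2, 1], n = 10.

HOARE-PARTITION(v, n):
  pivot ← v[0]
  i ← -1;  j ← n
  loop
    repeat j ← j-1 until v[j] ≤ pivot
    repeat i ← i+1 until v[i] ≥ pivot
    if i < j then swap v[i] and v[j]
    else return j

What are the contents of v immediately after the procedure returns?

[1, 2, 3, 5, 4, 11, 9, 10, 12, 8]

pivot = v[0] = 8; i = -1, j = 10
j→9 (v[9]=1≤8), i→0 (v[0]=8≥8); i<j, swap → [1, 12, 9, 5, 11, 4, 3, 10, 2, 8]
j→8 (v[8]=2≤8), i→1 (v[1]=12≥8); i<j, swap → [1, 2, 9, 5, 11, 4, 3, 10, 12, 8]
j→6 (v[6]=3≤8), i→2 (v[2]=9≥8); i<j, swap → [1, 2, 3, 5, 11, 4, 9, 10, 12, 8]
j→5 (v[5]=4≤8), i→4 (v[4]=11≥8); i<j, swap → [1, 2, 3, 5, 4, 11, 9, 10, 12, 8]
j→4, i→5; i≥j, return j=4. v = [1, 2, 3, 5, 4, 11, 9, 10, 12, 8]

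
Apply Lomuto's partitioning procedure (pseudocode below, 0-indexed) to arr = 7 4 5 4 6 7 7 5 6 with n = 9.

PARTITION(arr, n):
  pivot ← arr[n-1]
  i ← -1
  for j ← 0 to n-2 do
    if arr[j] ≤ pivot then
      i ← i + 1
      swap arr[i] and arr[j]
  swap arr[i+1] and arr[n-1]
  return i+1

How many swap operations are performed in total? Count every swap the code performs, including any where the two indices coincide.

pivot=6, i=-1
j=0: 7>6, skip
j=1: 4≤6, i=0, swap(0,1) ⇒ 4 7 5 4 6 7 7 5 6
j=2: 5≤6, i=1, swap(1,2) ⇒ 4 5 7 4 6 7 7 5 6
j=3: 4≤6, i=2, swap(2,3) ⇒ 4 5 4 7 6 7 7 5 6
j=4: 6≤6, i=3, swap(3,4) ⇒ 4 5 4 6 7 7 7 5 6
j=5: 7>6, skip
j=6: 7>6, skip
j=7: 5≤6, i=4, swap(4,7) ⇒ 4 5 4 6 5 7 7 7 6
swap(5,8) ⇒ 4 5 4 6 5 6 7 7 7; return 5

6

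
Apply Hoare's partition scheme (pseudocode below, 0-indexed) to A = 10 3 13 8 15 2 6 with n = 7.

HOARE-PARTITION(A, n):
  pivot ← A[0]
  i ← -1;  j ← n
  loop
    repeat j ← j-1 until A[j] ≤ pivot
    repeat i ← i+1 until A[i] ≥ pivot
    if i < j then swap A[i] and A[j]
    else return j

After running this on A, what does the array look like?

6 3 2 8 15 13 10

pivot=10
j stops at 6 (6), i stops at 0 (10); swap ⇒ 6 3 13 8 15 2 10
j stops at 5 (2), i stops at 2 (13); swap ⇒ 6 3 2 8 15 13 10
j stops at 3, i stops at 4; i≥j ⇒ return 3. A=6 3 2 8 15 13 10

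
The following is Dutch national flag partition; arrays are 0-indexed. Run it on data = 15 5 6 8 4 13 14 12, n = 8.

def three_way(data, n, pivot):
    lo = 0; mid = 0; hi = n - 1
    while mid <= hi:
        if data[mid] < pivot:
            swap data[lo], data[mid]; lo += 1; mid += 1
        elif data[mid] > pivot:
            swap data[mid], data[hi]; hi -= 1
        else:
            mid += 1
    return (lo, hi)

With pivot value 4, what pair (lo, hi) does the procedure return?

pivot = 4; lo=0, mid=0, hi=7
data[mid]=15>4: swap data[0],data[7]; hi=6 → 12 5 6 8 4 13 14 15
data[mid]=12>4: swap data[0],data[6]; hi=5 → 14 5 6 8 4 13 12 15
data[mid]=14>4: swap data[0],data[5]; hi=4 → 13 5 6 8 4 14 12 15
data[mid]=13>4: swap data[0],data[4]; hi=3 → 4 5 6 8 13 14 12 15
data[mid]=4=4: mid=1
data[mid]=5>4: swap data[1],data[3]; hi=2 → 4 8 6 5 13 14 12 15
data[mid]=8>4: swap data[1],data[2]; hi=1 → 4 6 8 5 13 14 12 15
data[mid]=6>4: swap data[1],data[1]; hi=0 → 4 6 8 5 13 14 12 15
end: lo=0, hi=0; data = 4 6 8 5 13 14 12 15

(0, 0)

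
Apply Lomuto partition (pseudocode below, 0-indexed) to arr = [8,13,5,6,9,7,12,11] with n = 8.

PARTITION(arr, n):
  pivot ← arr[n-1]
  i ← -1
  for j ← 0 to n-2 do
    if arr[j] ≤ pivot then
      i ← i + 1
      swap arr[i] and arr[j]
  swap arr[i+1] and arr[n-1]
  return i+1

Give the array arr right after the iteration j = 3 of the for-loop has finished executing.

[8,5,6,13,9,7,12,11]

pivot = arr[7] = 11; i = -1
j=0: arr[0]=8 ≤ 11 → i=0, swap arr[0],arr[0] (no change) → [8,13,5,6,9,7,12,11]
j=1: arr[1]=13 > 11 → no swap
j=2: arr[2]=5 ≤ 11 → i=1, swap arr[1],arr[2] → [8,5,13,6,9,7,12,11]
j=3: arr[3]=6 ≤ 11 → i=2, swap arr[2],arr[3] → [8,5,6,13,9,7,12,11]
(after j=3) arr = [8,5,6,13,9,7,12,11]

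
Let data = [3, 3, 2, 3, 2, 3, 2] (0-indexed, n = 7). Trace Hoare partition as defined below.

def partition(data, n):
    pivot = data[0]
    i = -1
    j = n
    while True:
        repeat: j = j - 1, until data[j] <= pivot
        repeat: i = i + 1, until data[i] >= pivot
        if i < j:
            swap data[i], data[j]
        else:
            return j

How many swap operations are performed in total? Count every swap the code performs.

3

pivot = data[0] = 3; i = -1, j = 7
j→6 (data[6]=2≤3), i→0 (data[0]=3≥3); i<j, swap → [2, 3, 2, 3, 2, 3, 3]
j→5 (data[5]=3≤3), i→1 (data[1]=3≥3); i<j, swap → [2, 3, 2, 3, 2, 3, 3]
j→4 (data[4]=2≤3), i→3 (data[3]=3≥3); i<j, swap → [2, 3, 2, 2, 3, 3, 3]
j→3, i→4; i≥j, return j=3. data = [2, 3, 2, 2, 3, 3, 3]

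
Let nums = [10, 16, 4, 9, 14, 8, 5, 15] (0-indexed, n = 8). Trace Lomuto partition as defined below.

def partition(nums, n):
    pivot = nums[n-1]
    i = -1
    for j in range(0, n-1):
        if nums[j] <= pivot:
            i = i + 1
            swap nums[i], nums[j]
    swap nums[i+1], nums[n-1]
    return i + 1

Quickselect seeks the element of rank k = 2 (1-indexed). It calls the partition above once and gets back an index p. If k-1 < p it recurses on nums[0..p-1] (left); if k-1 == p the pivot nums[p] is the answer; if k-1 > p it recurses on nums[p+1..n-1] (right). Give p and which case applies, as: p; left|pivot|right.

6; left

pivot=15, i=-1
j=0: 10≤15, i=0, swap(0,0) ⇒ [10, 16, 4, 9, 14, 8, 5, 15]
j=1: 16>15, skip
j=2: 4≤15, i=1, swap(1,2) ⇒ [10, 4, 16, 9, 14, 8, 5, 15]
j=3: 9≤15, i=2, swap(2,3) ⇒ [10, 4, 9, 16, 14, 8, 5, 15]
j=4: 14≤15, i=3, swap(3,4) ⇒ [10, 4, 9, 14, 16, 8, 5, 15]
j=5: 8≤15, i=4, swap(4,5) ⇒ [10, 4, 9, 14, 8, 16, 5, 15]
j=6: 5≤15, i=5, swap(5,6) ⇒ [10, 4, 9, 14, 8, 5, 16, 15]
swap(6,7) ⇒ [10, 4, 9, 14, 8, 5, 15, 16]; return 6
p = 6; k-1 = 1 < 6 ⇒ left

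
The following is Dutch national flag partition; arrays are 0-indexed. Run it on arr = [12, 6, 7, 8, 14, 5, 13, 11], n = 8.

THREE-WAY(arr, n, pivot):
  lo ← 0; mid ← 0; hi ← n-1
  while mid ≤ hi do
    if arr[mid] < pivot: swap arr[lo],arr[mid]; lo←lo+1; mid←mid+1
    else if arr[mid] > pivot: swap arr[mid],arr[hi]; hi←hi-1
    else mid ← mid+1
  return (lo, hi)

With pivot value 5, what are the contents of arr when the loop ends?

[5, 7, 8, 14, 6, 13, 11, 12]

pivot = 5; lo=0, mid=0, hi=7
arr[mid]=12>5: swap arr[0],arr[7]; hi=6 → [11, 6, 7, 8, 14, 5, 13, 12]
arr[mid]=11>5: swap arr[0],arr[6]; hi=5 → [13, 6, 7, 8, 14, 5, 11, 12]
arr[mid]=13>5: swap arr[0],arr[5]; hi=4 → [5, 6, 7, 8, 14, 13, 11, 12]
arr[mid]=5=5: mid=1
arr[mid]=6>5: swap arr[1],arr[4]; hi=3 → [5, 14, 7, 8, 6, 13, 11, 12]
arr[mid]=14>5: swap arr[1],arr[3]; hi=2 → [5, 8, 7, 14, 6, 13, 11, 12]
arr[mid]=8>5: swap arr[1],arr[2]; hi=1 → [5, 7, 8, 14, 6, 13, 11, 12]
arr[mid]=7>5: swap arr[1],arr[1]; hi=0 → [5, 7, 8, 14, 6, 13, 11, 12]
end: lo=0, hi=0; arr = [5, 7, 8, 14, 6, 13, 11, 12]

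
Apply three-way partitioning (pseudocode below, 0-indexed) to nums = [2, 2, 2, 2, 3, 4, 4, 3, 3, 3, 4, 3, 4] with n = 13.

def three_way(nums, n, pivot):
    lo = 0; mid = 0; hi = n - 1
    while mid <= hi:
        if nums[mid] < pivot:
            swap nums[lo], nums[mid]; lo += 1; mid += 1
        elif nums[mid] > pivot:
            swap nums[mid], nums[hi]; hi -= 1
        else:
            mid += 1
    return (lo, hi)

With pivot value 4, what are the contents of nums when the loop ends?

lo=0 mid=0 hi=12
2<4: swap(0,0), lo=1 mid=1 ⇒ [2, 2, 2, 2, 3, 4, 4, 3, 3, 3, 4, 3, 4]
2<4: swap(1,1), lo=2 mid=2 ⇒ [2, 2, 2, 2, 3, 4, 4, 3, 3, 3, 4, 3, 4]
2<4: swap(2,2), lo=3 mid=3 ⇒ [2, 2, 2, 2, 3, 4, 4, 3, 3, 3, 4, 3, 4]
2<4: swap(3,3), lo=4 mid=4 ⇒ [2, 2, 2, 2, 3, 4, 4, 3, 3, 3, 4, 3, 4]
3<4: swap(4,4), lo=5 mid=5 ⇒ [2, 2, 2, 2, 3, 4, 4, 3, 3, 3, 4, 3, 4]
4=4: mid=6
4=4: mid=7
3<4: swap(5,7), lo=6 mid=8 ⇒ [2, 2, 2, 2, 3, 3, 4, 4, 3, 3, 4, 3, 4]
3<4: swap(6,8), lo=7 mid=9 ⇒ [2, 2, 2, 2, 3, 3, 3, 4, 4, 3, 4, 3, 4]
3<4: swap(7,9), lo=8 mid=10 ⇒ [2, 2, 2, 2, 3, 3, 3, 3, 4, 4, 4, 3, 4]
4=4: mid=11
3<4: swap(8,11), lo=9 mid=12 ⇒ [2, 2, 2, 2, 3, 3, 3, 3, 3, 4, 4, 4, 4]
4=4: mid=13
done. lo=9 hi=12; nums=[2, 2, 2, 2, 3, 3, 3, 3, 3, 4, 4, 4, 4]

[2, 2, 2, 2, 3, 3, 3, 3, 3, 4, 4, 4, 4]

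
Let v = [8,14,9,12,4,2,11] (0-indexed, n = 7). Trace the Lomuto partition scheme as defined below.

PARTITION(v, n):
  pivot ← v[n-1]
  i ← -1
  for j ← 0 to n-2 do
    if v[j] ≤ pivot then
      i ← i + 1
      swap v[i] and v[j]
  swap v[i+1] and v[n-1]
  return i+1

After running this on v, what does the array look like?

pivot = v[6] = 11; i = -1
j=0: v[0]=8 ≤ 11 → i=0, swap v[0],v[0] (no change) → [8,14,9,12,4,2,11]
j=1: v[1]=14 > 11 → no swap
j=2: v[2]=9 ≤ 11 → i=1, swap v[1],v[2] → [8,9,14,12,4,2,11]
j=3: v[3]=12 > 11 → no swap
j=4: v[4]=4 ≤ 11 → i=2, swap v[2],v[4] → [8,9,4,12,14,2,11]
j=5: v[5]=2 ≤ 11 → i=3, swap v[3],v[5] → [8,9,4,2,14,12,11]
final swap v[4],v[6] → [8,9,4,2,11,12,14]; return 4

[8,9,4,2,11,12,14]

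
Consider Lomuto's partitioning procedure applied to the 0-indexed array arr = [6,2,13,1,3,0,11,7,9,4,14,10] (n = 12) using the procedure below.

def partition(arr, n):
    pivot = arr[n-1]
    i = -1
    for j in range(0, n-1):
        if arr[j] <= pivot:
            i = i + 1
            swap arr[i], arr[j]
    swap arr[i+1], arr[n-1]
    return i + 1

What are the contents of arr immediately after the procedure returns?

pivot=10, i=-1
j=0: 6≤10, i=0, swap(0,0) ⇒ [6,2,13,1,3,0,11,7,9,4,14,10]
j=1: 2≤10, i=1, swap(1,1) ⇒ [6,2,13,1,3,0,11,7,9,4,14,10]
j=2: 13>10, skip
j=3: 1≤10, i=2, swap(2,3) ⇒ [6,2,1,13,3,0,11,7,9,4,14,10]
j=4: 3≤10, i=3, swap(3,4) ⇒ [6,2,1,3,13,0,11,7,9,4,14,10]
j=5: 0≤10, i=4, swap(4,5) ⇒ [6,2,1,3,0,13,11,7,9,4,14,10]
j=6: 11>10, skip
j=7: 7≤10, i=5, swap(5,7) ⇒ [6,2,1,3,0,7,11,13,9,4,14,10]
j=8: 9≤10, i=6, swap(6,8) ⇒ [6,2,1,3,0,7,9,13,11,4,14,10]
j=9: 4≤10, i=7, swap(7,9) ⇒ [6,2,1,3,0,7,9,4,11,13,14,10]
j=10: 14>10, skip
swap(8,11) ⇒ [6,2,1,3,0,7,9,4,10,13,14,11]; return 8

[6,2,1,3,0,7,9,4,10,13,14,11]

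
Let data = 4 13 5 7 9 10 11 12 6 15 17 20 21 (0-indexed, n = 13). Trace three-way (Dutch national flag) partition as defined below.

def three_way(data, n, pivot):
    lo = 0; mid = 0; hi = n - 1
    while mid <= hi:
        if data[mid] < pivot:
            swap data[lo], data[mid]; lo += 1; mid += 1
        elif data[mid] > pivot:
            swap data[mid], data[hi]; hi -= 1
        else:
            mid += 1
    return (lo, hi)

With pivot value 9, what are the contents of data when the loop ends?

pivot = 9; lo=0, mid=0, hi=12
data[mid]=4<9: swap data[0],data[0]; lo=1,mid=1 → 4 13 5 7 9 10 11 12 6 15 17 20 21
data[mid]=13>9: swap data[1],data[12]; hi=11 → 4 21 5 7 9 10 11 12 6 15 17 20 13
data[mid]=21>9: swap data[1],data[11]; hi=10 → 4 20 5 7 9 10 11 12 6 15 17 21 13
data[mid]=20>9: swap data[1],data[10]; hi=9 → 4 17 5 7 9 10 11 12 6 15 20 21 13
data[mid]=17>9: swap data[1],data[9]; hi=8 → 4 15 5 7 9 10 11 12 6 17 20 21 13
data[mid]=15>9: swap data[1],data[8]; hi=7 → 4 6 5 7 9 10 11 12 15 17 20 21 13
data[mid]=6<9: swap data[1],data[1]; lo=2,mid=2 → 4 6 5 7 9 10 11 12 15 17 20 21 13
data[mid]=5<9: swap data[2],data[2]; lo=3,mid=3 → 4 6 5 7 9 10 11 12 15 17 20 21 13
data[mid]=7<9: swap data[3],data[3]; lo=4,mid=4 → 4 6 5 7 9 10 11 12 15 17 20 21 13
data[mid]=9=9: mid=5
data[mid]=10>9: swap data[5],data[7]; hi=6 → 4 6 5 7 9 12 11 10 15 17 20 21 13
data[mid]=12>9: swap data[5],data[6]; hi=5 → 4 6 5 7 9 11 12 10 15 17 20 21 13
data[mid]=11>9: swap data[5],data[5]; hi=4 → 4 6 5 7 9 11 12 10 15 17 20 21 13
end: lo=4, hi=4; data = 4 6 5 7 9 11 12 10 15 17 20 21 13

4 6 5 7 9 11 12 10 15 17 20 21 13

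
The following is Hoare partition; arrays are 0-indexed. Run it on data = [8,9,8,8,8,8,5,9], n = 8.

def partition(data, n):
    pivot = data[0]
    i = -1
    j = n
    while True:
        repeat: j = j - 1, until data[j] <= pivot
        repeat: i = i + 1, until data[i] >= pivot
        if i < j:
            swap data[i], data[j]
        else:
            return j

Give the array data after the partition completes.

pivot = data[0] = 8; i = -1, j = 8
j→6 (data[6]=5≤8), i→0 (data[0]=8≥8); i<j, swap → [5,9,8,8,8,8,8,9]
j→5 (data[5]=8≤8), i→1 (data[1]=9≥8); i<j, swap → [5,8,8,8,8,9,8,9]
j→4 (data[4]=8≤8), i→2 (data[2]=8≥8); i<j, swap → [5,8,8,8,8,9,8,9]
j→3, i→3; i≥j, return j=3. data = [5,8,8,8,8,9,8,9]

[5,8,8,8,8,9,8,9]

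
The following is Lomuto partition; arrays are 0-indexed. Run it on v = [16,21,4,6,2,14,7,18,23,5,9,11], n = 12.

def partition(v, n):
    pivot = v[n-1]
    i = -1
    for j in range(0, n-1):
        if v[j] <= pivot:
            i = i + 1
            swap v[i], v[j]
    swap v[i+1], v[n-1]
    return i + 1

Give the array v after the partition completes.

pivot=11, i=-1
j=0: 16>11, skip
j=1: 21>11, skip
j=2: 4≤11, i=0, swap(0,2) ⇒ [4,21,16,6,2,14,7,18,23,5,9,11]
j=3: 6≤11, i=1, swap(1,3) ⇒ [4,6,16,21,2,14,7,18,23,5,9,11]
j=4: 2≤11, i=2, swap(2,4) ⇒ [4,6,2,21,16,14,7,18,23,5,9,11]
j=5: 14>11, skip
j=6: 7≤11, i=3, swap(3,6) ⇒ [4,6,2,7,16,14,21,18,23,5,9,11]
j=7: 18>11, skip
j=8: 23>11, skip
j=9: 5≤11, i=4, swap(4,9) ⇒ [4,6,2,7,5,14,21,18,23,16,9,11]
j=10: 9≤11, i=5, swap(5,10) ⇒ [4,6,2,7,5,9,21,18,23,16,14,11]
swap(6,11) ⇒ [4,6,2,7,5,9,11,18,23,16,14,21]; return 6

[4,6,2,7,5,9,11,18,23,16,14,21]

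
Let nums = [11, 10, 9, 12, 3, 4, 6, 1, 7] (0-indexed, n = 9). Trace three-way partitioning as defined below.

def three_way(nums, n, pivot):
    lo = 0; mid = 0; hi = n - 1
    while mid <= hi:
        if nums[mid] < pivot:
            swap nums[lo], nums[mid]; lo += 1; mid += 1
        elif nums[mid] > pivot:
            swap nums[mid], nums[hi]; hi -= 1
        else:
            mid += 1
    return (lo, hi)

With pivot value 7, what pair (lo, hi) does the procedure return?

(4, 4)

lo=0 mid=0 hi=8
11>7: swap(0,8), hi=7 ⇒ [7, 10, 9, 12, 3, 4, 6, 1, 11]
7=7: mid=1
10>7: swap(1,7), hi=6 ⇒ [7, 1, 9, 12, 3, 4, 6, 10, 11]
1<7: swap(0,1), lo=1 mid=2 ⇒ [1, 7, 9, 12, 3, 4, 6, 10, 11]
9>7: swap(2,6), hi=5 ⇒ [1, 7, 6, 12, 3, 4, 9, 10, 11]
6<7: swap(1,2), lo=2 mid=3 ⇒ [1, 6, 7, 12, 3, 4, 9, 10, 11]
12>7: swap(3,5), hi=4 ⇒ [1, 6, 7, 4, 3, 12, 9, 10, 11]
4<7: swap(2,3), lo=3 mid=4 ⇒ [1, 6, 4, 7, 3, 12, 9, 10, 11]
3<7: swap(3,4), lo=4 mid=5 ⇒ [1, 6, 4, 3, 7, 12, 9, 10, 11]
done. lo=4 hi=4; nums=[1, 6, 4, 3, 7, 12, 9, 10, 11]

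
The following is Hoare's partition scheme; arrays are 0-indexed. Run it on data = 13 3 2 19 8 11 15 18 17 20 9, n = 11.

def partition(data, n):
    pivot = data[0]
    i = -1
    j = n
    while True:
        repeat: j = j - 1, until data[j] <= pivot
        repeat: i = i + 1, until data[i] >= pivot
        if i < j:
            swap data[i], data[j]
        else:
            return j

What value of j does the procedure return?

pivot=13
j stops at 10 (9), i stops at 0 (13); swap ⇒ 9 3 2 19 8 11 15 18 17 20 13
j stops at 5 (11), i stops at 3 (19); swap ⇒ 9 3 2 11 8 19 15 18 17 20 13
j stops at 4, i stops at 5; i≥j ⇒ return 4. data=9 3 2 11 8 19 15 18 17 20 13

4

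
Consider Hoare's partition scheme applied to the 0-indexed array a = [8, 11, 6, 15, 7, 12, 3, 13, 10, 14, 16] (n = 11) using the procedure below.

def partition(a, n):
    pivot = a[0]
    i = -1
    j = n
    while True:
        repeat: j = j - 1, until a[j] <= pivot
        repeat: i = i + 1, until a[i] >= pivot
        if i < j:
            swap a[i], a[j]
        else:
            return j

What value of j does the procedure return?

2

pivot = a[0] = 8; i = -1, j = 11
j→6 (a[6]=3≤8), i→0 (a[0]=8≥8); i<j, swap → [3, 11, 6, 15, 7, 12, 8, 13, 10, 14, 16]
j→4 (a[4]=7≤8), i→1 (a[1]=11≥8); i<j, swap → [3, 7, 6, 15, 11, 12, 8, 13, 10, 14, 16]
j→2, i→3; i≥j, return j=2. a = [3, 7, 6, 15, 11, 12, 8, 13, 10, 14, 16]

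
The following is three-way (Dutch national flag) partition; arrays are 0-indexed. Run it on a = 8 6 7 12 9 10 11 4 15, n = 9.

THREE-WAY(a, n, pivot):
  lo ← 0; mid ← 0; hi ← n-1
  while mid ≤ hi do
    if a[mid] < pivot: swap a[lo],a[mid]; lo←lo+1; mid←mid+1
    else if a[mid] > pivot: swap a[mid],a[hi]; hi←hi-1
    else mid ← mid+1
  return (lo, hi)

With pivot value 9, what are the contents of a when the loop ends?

8 6 7 4 9 11 10 15 12

lo=0 mid=0 hi=8
8<9: swap(0,0), lo=1 mid=1 ⇒ 8 6 7 12 9 10 11 4 15
6<9: swap(1,1), lo=2 mid=2 ⇒ 8 6 7 12 9 10 11 4 15
7<9: swap(2,2), lo=3 mid=3 ⇒ 8 6 7 12 9 10 11 4 15
12>9: swap(3,8), hi=7 ⇒ 8 6 7 15 9 10 11 4 12
15>9: swap(3,7), hi=6 ⇒ 8 6 7 4 9 10 11 15 12
4<9: swap(3,3), lo=4 mid=4 ⇒ 8 6 7 4 9 10 11 15 12
9=9: mid=5
10>9: swap(5,6), hi=5 ⇒ 8 6 7 4 9 11 10 15 12
11>9: swap(5,5), hi=4 ⇒ 8 6 7 4 9 11 10 15 12
done. lo=4 hi=4; a=8 6 7 4 9 11 10 15 12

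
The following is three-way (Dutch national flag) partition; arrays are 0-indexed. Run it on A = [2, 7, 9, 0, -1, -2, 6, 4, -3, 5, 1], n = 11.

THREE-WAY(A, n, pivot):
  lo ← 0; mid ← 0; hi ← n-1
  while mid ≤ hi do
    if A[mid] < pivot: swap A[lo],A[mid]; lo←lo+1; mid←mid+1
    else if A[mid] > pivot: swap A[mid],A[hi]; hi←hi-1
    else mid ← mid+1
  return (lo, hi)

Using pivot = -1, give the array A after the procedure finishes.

[-3, -2, -1, 0, 9, 6, 4, 7, 5, 1, 2]

lo=0 mid=0 hi=10
2>-1: swap(0,10), hi=9 ⇒ [1, 7, 9, 0, -1, -2, 6, 4, -3, 5, 2]
1>-1: swap(0,9), hi=8 ⇒ [5, 7, 9, 0, -1, -2, 6, 4, -3, 1, 2]
5>-1: swap(0,8), hi=7 ⇒ [-3, 7, 9, 0, -1, -2, 6, 4, 5, 1, 2]
-3<-1: swap(0,0), lo=1 mid=1 ⇒ [-3, 7, 9, 0, -1, -2, 6, 4, 5, 1, 2]
7>-1: swap(1,7), hi=6 ⇒ [-3, 4, 9, 0, -1, -2, 6, 7, 5, 1, 2]
4>-1: swap(1,6), hi=5 ⇒ [-3, 6, 9, 0, -1, -2, 4, 7, 5, 1, 2]
6>-1: swap(1,5), hi=4 ⇒ [-3, -2, 9, 0, -1, 6, 4, 7, 5, 1, 2]
-2<-1: swap(1,1), lo=2 mid=2 ⇒ [-3, -2, 9, 0, -1, 6, 4, 7, 5, 1, 2]
9>-1: swap(2,4), hi=3 ⇒ [-3, -2, -1, 0, 9, 6, 4, 7, 5, 1, 2]
-1=-1: mid=3
0>-1: swap(3,3), hi=2 ⇒ [-3, -2, -1, 0, 9, 6, 4, 7, 5, 1, 2]
done. lo=2 hi=2; A=[-3, -2, -1, 0, 9, 6, 4, 7, 5, 1, 2]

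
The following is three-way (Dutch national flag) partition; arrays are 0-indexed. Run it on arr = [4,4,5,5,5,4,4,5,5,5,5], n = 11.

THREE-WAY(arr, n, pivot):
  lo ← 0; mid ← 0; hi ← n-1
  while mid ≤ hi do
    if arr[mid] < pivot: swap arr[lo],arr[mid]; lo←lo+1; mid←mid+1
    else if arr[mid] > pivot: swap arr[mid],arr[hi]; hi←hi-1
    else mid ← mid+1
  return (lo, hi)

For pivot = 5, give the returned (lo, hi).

(4, 10)

lo=0 mid=0 hi=10
4<5: swap(0,0), lo=1 mid=1 ⇒ [4,4,5,5,5,4,4,5,5,5,5]
4<5: swap(1,1), lo=2 mid=2 ⇒ [4,4,5,5,5,4,4,5,5,5,5]
5=5: mid=3
5=5: mid=4
5=5: mid=5
4<5: swap(2,5), lo=3 mid=6 ⇒ [4,4,4,5,5,5,4,5,5,5,5]
4<5: swap(3,6), lo=4 mid=7 ⇒ [4,4,4,4,5,5,5,5,5,5,5]
5=5: mid=8
5=5: mid=9
5=5: mid=10
5=5: mid=11
done. lo=4 hi=10; arr=[4,4,4,4,5,5,5,5,5,5,5]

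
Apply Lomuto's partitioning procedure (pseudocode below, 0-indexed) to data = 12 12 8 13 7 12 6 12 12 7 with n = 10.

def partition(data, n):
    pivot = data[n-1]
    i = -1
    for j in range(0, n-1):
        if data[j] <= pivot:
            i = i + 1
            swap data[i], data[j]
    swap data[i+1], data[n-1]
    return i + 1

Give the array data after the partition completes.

pivot=7, i=-1
j=0: 12>7, skip
j=1: 12>7, skip
j=2: 8>7, skip
j=3: 13>7, skip
j=4: 7≤7, i=0, swap(0,4) ⇒ 7 12 8 13 12 12 6 12 12 7
j=5: 12>7, skip
j=6: 6≤7, i=1, swap(1,6) ⇒ 7 6 8 13 12 12 12 12 12 7
j=7: 12>7, skip
j=8: 12>7, skip
swap(2,9) ⇒ 7 6 7 13 12 12 12 12 12 8; return 2

7 6 7 13 12 12 12 12 12 8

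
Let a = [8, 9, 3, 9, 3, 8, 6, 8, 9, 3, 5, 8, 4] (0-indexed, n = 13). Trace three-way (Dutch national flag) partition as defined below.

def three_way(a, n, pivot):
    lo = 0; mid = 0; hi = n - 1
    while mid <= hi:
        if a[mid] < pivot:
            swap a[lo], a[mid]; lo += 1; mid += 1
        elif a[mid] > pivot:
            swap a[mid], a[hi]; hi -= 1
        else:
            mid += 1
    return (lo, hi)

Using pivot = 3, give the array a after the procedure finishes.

[3, 3, 3, 9, 8, 6, 8, 9, 9, 5, 8, 4, 8]

lo=0 mid=0 hi=12
8>3: swap(0,12), hi=11 ⇒ [4, 9, 3, 9, 3, 8, 6, 8, 9, 3, 5, 8, 8]
4>3: swap(0,11), hi=10 ⇒ [8, 9, 3, 9, 3, 8, 6, 8, 9, 3, 5, 4, 8]
8>3: swap(0,10), hi=9 ⇒ [5, 9, 3, 9, 3, 8, 6, 8, 9, 3, 8, 4, 8]
5>3: swap(0,9), hi=8 ⇒ [3, 9, 3, 9, 3, 8, 6, 8, 9, 5, 8, 4, 8]
3=3: mid=1
9>3: swap(1,8), hi=7 ⇒ [3, 9, 3, 9, 3, 8, 6, 8, 9, 5, 8, 4, 8]
9>3: swap(1,7), hi=6 ⇒ [3, 8, 3, 9, 3, 8, 6, 9, 9, 5, 8, 4, 8]
8>3: swap(1,6), hi=5 ⇒ [3, 6, 3, 9, 3, 8, 8, 9, 9, 5, 8, 4, 8]
6>3: swap(1,5), hi=4 ⇒ [3, 8, 3, 9, 3, 6, 8, 9, 9, 5, 8, 4, 8]
8>3: swap(1,4), hi=3 ⇒ [3, 3, 3, 9, 8, 6, 8, 9, 9, 5, 8, 4, 8]
3=3: mid=2
3=3: mid=3
9>3: swap(3,3), hi=2 ⇒ [3, 3, 3, 9, 8, 6, 8, 9, 9, 5, 8, 4, 8]
done. lo=0 hi=2; a=[3, 3, 3, 9, 8, 6, 8, 9, 9, 5, 8, 4, 8]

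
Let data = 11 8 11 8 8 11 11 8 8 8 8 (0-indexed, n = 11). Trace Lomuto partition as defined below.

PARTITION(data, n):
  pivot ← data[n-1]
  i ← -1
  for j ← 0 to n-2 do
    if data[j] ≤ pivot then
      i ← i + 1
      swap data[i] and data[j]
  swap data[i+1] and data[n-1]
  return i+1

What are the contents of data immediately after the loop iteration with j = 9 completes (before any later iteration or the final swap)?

pivot = data[10] = 8; i = -1
j=0: data[0]=11 > 8 → no swap
j=1: data[1]=8 ≤ 8 → i=0, swap data[0],data[1] → 8 11 11 8 8 11 11 8 8 8 8
j=2: data[2]=11 > 8 → no swap
j=3: data[3]=8 ≤ 8 → i=1, swap data[1],data[3] → 8 8 11 11 8 11 11 8 8 8 8
j=4: data[4]=8 ≤ 8 → i=2, swap data[2],data[4] → 8 8 8 11 11 11 11 8 8 8 8
j=5: data[5]=11 > 8 → no swap
j=6: data[6]=11 > 8 → no swap
j=7: data[7]=8 ≤ 8 → i=3, swap data[3],data[7] → 8 8 8 8 11 11 11 11 8 8 8
j=8: data[8]=8 ≤ 8 → i=4, swap data[4],data[8] → 8 8 8 8 8 11 11 11 11 8 8
j=9: data[9]=8 ≤ 8 → i=5, swap data[5],data[9] → 8 8 8 8 8 8 11 11 11 11 8
(after j=9) data = 8 8 8 8 8 8 11 11 11 11 8

8 8 8 8 8 8 11 11 11 11 8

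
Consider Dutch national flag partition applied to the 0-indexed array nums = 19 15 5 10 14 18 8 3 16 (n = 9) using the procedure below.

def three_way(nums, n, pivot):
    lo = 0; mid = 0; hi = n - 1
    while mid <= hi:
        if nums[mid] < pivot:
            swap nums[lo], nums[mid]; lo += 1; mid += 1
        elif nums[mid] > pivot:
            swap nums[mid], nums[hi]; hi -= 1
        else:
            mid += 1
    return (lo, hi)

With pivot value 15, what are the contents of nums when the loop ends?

lo=0 mid=0 hi=8
19>15: swap(0,8), hi=7 ⇒ 16 15 5 10 14 18 8 3 19
16>15: swap(0,7), hi=6 ⇒ 3 15 5 10 14 18 8 16 19
3<15: swap(0,0), lo=1 mid=1 ⇒ 3 15 5 10 14 18 8 16 19
15=15: mid=2
5<15: swap(1,2), lo=2 mid=3 ⇒ 3 5 15 10 14 18 8 16 19
10<15: swap(2,3), lo=3 mid=4 ⇒ 3 5 10 15 14 18 8 16 19
14<15: swap(3,4), lo=4 mid=5 ⇒ 3 5 10 14 15 18 8 16 19
18>15: swap(5,6), hi=5 ⇒ 3 5 10 14 15 8 18 16 19
8<15: swap(4,5), lo=5 mid=6 ⇒ 3 5 10 14 8 15 18 16 19
done. lo=5 hi=5; nums=3 5 10 14 8 15 18 16 19

3 5 10 14 8 15 18 16 19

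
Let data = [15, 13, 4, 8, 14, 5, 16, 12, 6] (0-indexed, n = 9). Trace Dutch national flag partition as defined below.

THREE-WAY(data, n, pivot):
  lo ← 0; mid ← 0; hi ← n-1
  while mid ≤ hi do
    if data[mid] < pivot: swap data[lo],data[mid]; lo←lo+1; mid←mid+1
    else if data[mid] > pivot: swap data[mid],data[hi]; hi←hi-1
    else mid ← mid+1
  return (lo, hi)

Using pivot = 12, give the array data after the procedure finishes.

[6, 4, 8, 5, 12, 16, 14, 13, 15]

lo=0 mid=0 hi=8
15>12: swap(0,8), hi=7 ⇒ [6, 13, 4, 8, 14, 5, 16, 12, 15]
6<12: swap(0,0), lo=1 mid=1 ⇒ [6, 13, 4, 8, 14, 5, 16, 12, 15]
13>12: swap(1,7), hi=6 ⇒ [6, 12, 4, 8, 14, 5, 16, 13, 15]
12=12: mid=2
4<12: swap(1,2), lo=2 mid=3 ⇒ [6, 4, 12, 8, 14, 5, 16, 13, 15]
8<12: swap(2,3), lo=3 mid=4 ⇒ [6, 4, 8, 12, 14, 5, 16, 13, 15]
14>12: swap(4,6), hi=5 ⇒ [6, 4, 8, 12, 16, 5, 14, 13, 15]
16>12: swap(4,5), hi=4 ⇒ [6, 4, 8, 12, 5, 16, 14, 13, 15]
5<12: swap(3,4), lo=4 mid=5 ⇒ [6, 4, 8, 5, 12, 16, 14, 13, 15]
done. lo=4 hi=4; data=[6, 4, 8, 5, 12, 16, 14, 13, 15]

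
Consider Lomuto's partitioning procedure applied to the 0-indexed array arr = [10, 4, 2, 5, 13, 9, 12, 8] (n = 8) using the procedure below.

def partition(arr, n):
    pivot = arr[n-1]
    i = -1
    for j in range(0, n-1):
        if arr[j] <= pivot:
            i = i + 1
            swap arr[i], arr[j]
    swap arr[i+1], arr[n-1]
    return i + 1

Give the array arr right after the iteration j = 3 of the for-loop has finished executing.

pivot=8, i=-1
j=0: 10>8, skip
j=1: 4≤8, i=0, swap(0,1) ⇒ [4, 10, 2, 5, 13, 9, 12, 8]
j=2: 2≤8, i=1, swap(1,2) ⇒ [4, 2, 10, 5, 13, 9, 12, 8]
j=3: 5≤8, i=2, swap(2,3) ⇒ [4, 2, 5, 10, 13, 9, 12, 8]
(after j=3) arr = [4, 2, 5, 10, 13, 9, 12, 8]

[4, 2, 5, 10, 13, 9, 12, 8]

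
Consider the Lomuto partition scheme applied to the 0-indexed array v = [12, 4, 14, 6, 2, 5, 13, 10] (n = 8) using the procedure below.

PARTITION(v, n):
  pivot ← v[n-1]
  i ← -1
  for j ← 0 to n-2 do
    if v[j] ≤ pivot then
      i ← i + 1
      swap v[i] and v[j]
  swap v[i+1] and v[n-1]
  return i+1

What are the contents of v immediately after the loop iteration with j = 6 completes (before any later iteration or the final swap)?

pivot=10, i=-1
j=0: 12>10, skip
j=1: 4≤10, i=0, swap(0,1) ⇒ [4, 12, 14, 6, 2, 5, 13, 10]
j=2: 14>10, skip
j=3: 6≤10, i=1, swap(1,3) ⇒ [4, 6, 14, 12, 2, 5, 13, 10]
j=4: 2≤10, i=2, swap(2,4) ⇒ [4, 6, 2, 12, 14, 5, 13, 10]
j=5: 5≤10, i=3, swap(3,5) ⇒ [4, 6, 2, 5, 14, 12, 13, 10]
j=6: 13>10, skip
(after j=6) v = [4, 6, 2, 5, 14, 12, 13, 10]

[4, 6, 2, 5, 14, 12, 13, 10]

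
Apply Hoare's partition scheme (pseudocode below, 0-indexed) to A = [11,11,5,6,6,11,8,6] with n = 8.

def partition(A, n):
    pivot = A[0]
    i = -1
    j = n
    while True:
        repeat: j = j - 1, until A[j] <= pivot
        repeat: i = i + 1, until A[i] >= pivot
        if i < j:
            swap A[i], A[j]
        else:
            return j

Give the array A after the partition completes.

[6,8,5,6,6,11,11,11]

pivot = A[0] = 11; i = -1, j = 8
j→7 (A[7]=6≤11), i→0 (A[0]=11≥11); i<j, swap → [6,11,5,6,6,11,8,11]
j→6 (A[6]=8≤11), i→1 (A[1]=11≥11); i<j, swap → [6,8,5,6,6,11,11,11]
j→5, i→5; i≥j, return j=5. A = [6,8,5,6,6,11,11,11]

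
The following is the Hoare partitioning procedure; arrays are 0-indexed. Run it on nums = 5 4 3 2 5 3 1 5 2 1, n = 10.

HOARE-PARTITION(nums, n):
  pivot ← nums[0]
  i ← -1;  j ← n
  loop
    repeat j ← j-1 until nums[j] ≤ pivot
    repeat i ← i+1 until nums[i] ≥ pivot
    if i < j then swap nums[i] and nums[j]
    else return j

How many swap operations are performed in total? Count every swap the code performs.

2

pivot=5
j stops at 9 (1), i stops at 0 (5); swap ⇒ 1 4 3 2 5 3 1 5 2 5
j stops at 8 (2), i stops at 4 (5); swap ⇒ 1 4 3 2 2 3 1 5 5 5
j stops at 7, i stops at 7; i≥j ⇒ return 7. nums=1 4 3 2 2 3 1 5 5 5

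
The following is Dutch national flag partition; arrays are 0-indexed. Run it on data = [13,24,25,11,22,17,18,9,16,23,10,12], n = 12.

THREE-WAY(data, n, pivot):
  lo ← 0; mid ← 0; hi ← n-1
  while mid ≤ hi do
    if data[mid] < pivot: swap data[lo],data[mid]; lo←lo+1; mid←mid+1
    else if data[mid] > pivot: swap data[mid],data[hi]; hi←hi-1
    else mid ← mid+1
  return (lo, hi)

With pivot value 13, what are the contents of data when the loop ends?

[12,10,11,9,13,18,17,16,23,22,25,24]

pivot = 13; lo=0, mid=0, hi=11
data[mid]=13=13: mid=1
data[mid]=24>13: swap data[1],data[11]; hi=10 → [13,12,25,11,22,17,18,9,16,23,10,24]
data[mid]=12<13: swap data[0],data[1]; lo=1,mid=2 → [12,13,25,11,22,17,18,9,16,23,10,24]
data[mid]=25>13: swap data[2],data[10]; hi=9 → [12,13,10,11,22,17,18,9,16,23,25,24]
data[mid]=10<13: swap data[1],data[2]; lo=2,mid=3 → [12,10,13,11,22,17,18,9,16,23,25,24]
data[mid]=11<13: swap data[2],data[3]; lo=3,mid=4 → [12,10,11,13,22,17,18,9,16,23,25,24]
data[mid]=22>13: swap data[4],data[9]; hi=8 → [12,10,11,13,23,17,18,9,16,22,25,24]
data[mid]=23>13: swap data[4],data[8]; hi=7 → [12,10,11,13,16,17,18,9,23,22,25,24]
data[mid]=16>13: swap data[4],data[7]; hi=6 → [12,10,11,13,9,17,18,16,23,22,25,24]
data[mid]=9<13: swap data[3],data[4]; lo=4,mid=5 → [12,10,11,9,13,17,18,16,23,22,25,24]
data[mid]=17>13: swap data[5],data[6]; hi=5 → [12,10,11,9,13,18,17,16,23,22,25,24]
data[mid]=18>13: swap data[5],data[5]; hi=4 → [12,10,11,9,13,18,17,16,23,22,25,24]
end: lo=4, hi=4; data = [12,10,11,9,13,18,17,16,23,22,25,24]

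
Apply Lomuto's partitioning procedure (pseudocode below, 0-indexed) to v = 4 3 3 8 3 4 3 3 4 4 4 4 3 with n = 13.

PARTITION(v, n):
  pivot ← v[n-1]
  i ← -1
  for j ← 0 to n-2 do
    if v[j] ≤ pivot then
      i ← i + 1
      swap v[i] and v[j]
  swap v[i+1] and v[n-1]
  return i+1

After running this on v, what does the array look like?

pivot=3, i=-1
j=0: 4>3, skip
j=1: 3≤3, i=0, swap(0,1) ⇒ 3 4 3 8 3 4 3 3 4 4 4 4 3
j=2: 3≤3, i=1, swap(1,2) ⇒ 3 3 4 8 3 4 3 3 4 4 4 4 3
j=3: 8>3, skip
j=4: 3≤3, i=2, swap(2,4) ⇒ 3 3 3 8 4 4 3 3 4 4 4 4 3
j=5: 4>3, skip
j=6: 3≤3, i=3, swap(3,6) ⇒ 3 3 3 3 4 4 8 3 4 4 4 4 3
j=7: 3≤3, i=4, swap(4,7) ⇒ 3 3 3 3 3 4 8 4 4 4 4 4 3
j=8: 4>3, skip
j=9: 4>3, skip
j=10: 4>3, skip
j=11: 4>3, skip
swap(5,12) ⇒ 3 3 3 3 3 3 8 4 4 4 4 4 4; return 5

3 3 3 3 3 3 8 4 4 4 4 4 4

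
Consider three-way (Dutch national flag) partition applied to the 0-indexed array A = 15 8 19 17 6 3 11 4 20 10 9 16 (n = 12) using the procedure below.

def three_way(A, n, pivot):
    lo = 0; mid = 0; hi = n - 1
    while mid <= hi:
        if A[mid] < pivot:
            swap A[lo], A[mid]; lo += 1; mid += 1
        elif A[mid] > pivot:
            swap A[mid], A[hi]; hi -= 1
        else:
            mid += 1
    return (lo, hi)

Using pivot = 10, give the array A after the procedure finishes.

lo=0 mid=0 hi=11
15>10: swap(0,11), hi=10 ⇒ 16 8 19 17 6 3 11 4 20 10 9 15
16>10: swap(0,10), hi=9 ⇒ 9 8 19 17 6 3 11 4 20 10 16 15
9<10: swap(0,0), lo=1 mid=1 ⇒ 9 8 19 17 6 3 11 4 20 10 16 15
8<10: swap(1,1), lo=2 mid=2 ⇒ 9 8 19 17 6 3 11 4 20 10 16 15
19>10: swap(2,9), hi=8 ⇒ 9 8 10 17 6 3 11 4 20 19 16 15
10=10: mid=3
17>10: swap(3,8), hi=7 ⇒ 9 8 10 20 6 3 11 4 17 19 16 15
20>10: swap(3,7), hi=6 ⇒ 9 8 10 4 6 3 11 20 17 19 16 15
4<10: swap(2,3), lo=3 mid=4 ⇒ 9 8 4 10 6 3 11 20 17 19 16 15
6<10: swap(3,4), lo=4 mid=5 ⇒ 9 8 4 6 10 3 11 20 17 19 16 15
3<10: swap(4,5), lo=5 mid=6 ⇒ 9 8 4 6 3 10 11 20 17 19 16 15
11>10: swap(6,6), hi=5 ⇒ 9 8 4 6 3 10 11 20 17 19 16 15
done. lo=5 hi=5; A=9 8 4 6 3 10 11 20 17 19 16 15

9 8 4 6 3 10 11 20 17 19 16 15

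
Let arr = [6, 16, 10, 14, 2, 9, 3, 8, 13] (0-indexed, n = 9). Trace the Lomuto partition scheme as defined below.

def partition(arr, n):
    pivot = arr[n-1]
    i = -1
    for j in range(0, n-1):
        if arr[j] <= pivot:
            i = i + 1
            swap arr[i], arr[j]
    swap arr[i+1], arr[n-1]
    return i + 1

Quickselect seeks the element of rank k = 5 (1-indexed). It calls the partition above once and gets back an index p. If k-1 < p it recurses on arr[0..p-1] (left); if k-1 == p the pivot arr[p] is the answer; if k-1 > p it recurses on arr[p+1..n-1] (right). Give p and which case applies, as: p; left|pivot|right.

6; left

pivot=13, i=-1
j=0: 6≤13, i=0, swap(0,0) ⇒ [6, 16, 10, 14, 2, 9, 3, 8, 13]
j=1: 16>13, skip
j=2: 10≤13, i=1, swap(1,2) ⇒ [6, 10, 16, 14, 2, 9, 3, 8, 13]
j=3: 14>13, skip
j=4: 2≤13, i=2, swap(2,4) ⇒ [6, 10, 2, 14, 16, 9, 3, 8, 13]
j=5: 9≤13, i=3, swap(3,5) ⇒ [6, 10, 2, 9, 16, 14, 3, 8, 13]
j=6: 3≤13, i=4, swap(4,6) ⇒ [6, 10, 2, 9, 3, 14, 16, 8, 13]
j=7: 8≤13, i=5, swap(5,7) ⇒ [6, 10, 2, 9, 3, 8, 16, 14, 13]
swap(6,8) ⇒ [6, 10, 2, 9, 3, 8, 13, 14, 16]; return 6
p = 6; k-1 = 4 < 6 ⇒ left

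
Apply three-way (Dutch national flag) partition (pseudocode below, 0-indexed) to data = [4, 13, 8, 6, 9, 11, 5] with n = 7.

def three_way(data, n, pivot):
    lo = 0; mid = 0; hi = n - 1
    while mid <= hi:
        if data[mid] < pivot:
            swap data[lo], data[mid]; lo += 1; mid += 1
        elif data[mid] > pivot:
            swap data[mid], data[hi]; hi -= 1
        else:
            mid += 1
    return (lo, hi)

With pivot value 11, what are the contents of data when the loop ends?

pivot = 11; lo=0, mid=0, hi=6
data[mid]=4<11: swap data[0],data[0]; lo=1,mid=1 → [4, 13, 8, 6, 9, 11, 5]
data[mid]=13>11: swap data[1],data[6]; hi=5 → [4, 5, 8, 6, 9, 11, 13]
data[mid]=5<11: swap data[1],data[1]; lo=2,mid=2 → [4, 5, 8, 6, 9, 11, 13]
data[mid]=8<11: swap data[2],data[2]; lo=3,mid=3 → [4, 5, 8, 6, 9, 11, 13]
data[mid]=6<11: swap data[3],data[3]; lo=4,mid=4 → [4, 5, 8, 6, 9, 11, 13]
data[mid]=9<11: swap data[4],data[4]; lo=5,mid=5 → [4, 5, 8, 6, 9, 11, 13]
data[mid]=11=11: mid=6
end: lo=5, hi=5; data = [4, 5, 8, 6, 9, 11, 13]

[4, 5, 8, 6, 9, 11, 13]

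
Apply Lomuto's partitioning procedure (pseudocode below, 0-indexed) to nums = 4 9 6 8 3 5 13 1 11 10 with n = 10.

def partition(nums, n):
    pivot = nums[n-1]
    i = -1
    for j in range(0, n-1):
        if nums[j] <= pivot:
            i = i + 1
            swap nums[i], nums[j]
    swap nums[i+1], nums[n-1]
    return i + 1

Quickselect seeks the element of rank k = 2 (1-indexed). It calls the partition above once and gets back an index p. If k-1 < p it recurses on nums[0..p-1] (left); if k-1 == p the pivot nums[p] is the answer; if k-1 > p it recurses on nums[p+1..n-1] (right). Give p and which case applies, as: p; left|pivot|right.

7; left

pivot = nums[9] = 10; i = -1
j=0: nums[0]=4 ≤ 10 → i=0, swap nums[0],nums[0] (no change) → 4 9 6 8 3 5 13 1 11 10
j=1: nums[1]=9 ≤ 10 → i=1, swap nums[1],nums[1] (no change) → 4 9 6 8 3 5 13 1 11 10
j=2: nums[2]=6 ≤ 10 → i=2, swap nums[2],nums[2] (no change) → 4 9 6 8 3 5 13 1 11 10
j=3: nums[3]=8 ≤ 10 → i=3, swap nums[3],nums[3] (no change) → 4 9 6 8 3 5 13 1 11 10
j=4: nums[4]=3 ≤ 10 → i=4, swap nums[4],nums[4] (no change) → 4 9 6 8 3 5 13 1 11 10
j=5: nums[5]=5 ≤ 10 → i=5, swap nums[5],nums[5] (no change) → 4 9 6 8 3 5 13 1 11 10
j=6: nums[6]=13 > 10 → no swap
j=7: nums[7]=1 ≤ 10 → i=6, swap nums[6],nums[7] → 4 9 6 8 3 5 1 13 11 10
j=8: nums[8]=11 > 10 → no swap
final swap nums[7],nums[9] → 4 9 6 8 3 5 1 10 11 13; return 7
p = 7; k-1 = 1 < 7 ⇒ left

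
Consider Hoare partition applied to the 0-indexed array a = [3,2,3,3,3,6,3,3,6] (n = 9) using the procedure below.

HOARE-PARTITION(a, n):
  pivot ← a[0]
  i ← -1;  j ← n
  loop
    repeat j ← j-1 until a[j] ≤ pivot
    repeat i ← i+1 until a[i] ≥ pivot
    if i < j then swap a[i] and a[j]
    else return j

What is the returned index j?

3

pivot = a[0] = 3; i = -1, j = 9
j→7 (a[7]=3≤3), i→0 (a[0]=3≥3); i<j, swap → [3,2,3,3,3,6,3,3,6]
j→6 (a[6]=3≤3), i→2 (a[2]=3≥3); i<j, swap → [3,2,3,3,3,6,3,3,6]
j→4 (a[4]=3≤3), i→3 (a[3]=3≥3); i<j, swap → [3,2,3,3,3,6,3,3,6]
j→3, i→4; i≥j, return j=3. a = [3,2,3,3,3,6,3,3,6]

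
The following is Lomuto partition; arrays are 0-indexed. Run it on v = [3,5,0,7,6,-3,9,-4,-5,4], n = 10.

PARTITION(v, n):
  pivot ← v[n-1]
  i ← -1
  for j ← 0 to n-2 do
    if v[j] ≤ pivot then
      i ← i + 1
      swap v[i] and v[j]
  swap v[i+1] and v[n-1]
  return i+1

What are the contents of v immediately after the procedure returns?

[3,0,-3,-4,-5,4,9,7,6,5]

pivot = v[9] = 4; i = -1
j=0: v[0]=3 ≤ 4 → i=0, swap v[0],v[0] (no change) → [3,5,0,7,6,-3,9,-4,-5,4]
j=1: v[1]=5 > 4 → no swap
j=2: v[2]=0 ≤ 4 → i=1, swap v[1],v[2] → [3,0,5,7,6,-3,9,-4,-5,4]
j=3: v[3]=7 > 4 → no swap
j=4: v[4]=6 > 4 → no swap
j=5: v[5]=-3 ≤ 4 → i=2, swap v[2],v[5] → [3,0,-3,7,6,5,9,-4,-5,4]
j=6: v[6]=9 > 4 → no swap
j=7: v[7]=-4 ≤ 4 → i=3, swap v[3],v[7] → [3,0,-3,-4,6,5,9,7,-5,4]
j=8: v[8]=-5 ≤ 4 → i=4, swap v[4],v[8] → [3,0,-3,-4,-5,5,9,7,6,4]
final swap v[5],v[9] → [3,0,-3,-4,-5,4,9,7,6,5]; return 5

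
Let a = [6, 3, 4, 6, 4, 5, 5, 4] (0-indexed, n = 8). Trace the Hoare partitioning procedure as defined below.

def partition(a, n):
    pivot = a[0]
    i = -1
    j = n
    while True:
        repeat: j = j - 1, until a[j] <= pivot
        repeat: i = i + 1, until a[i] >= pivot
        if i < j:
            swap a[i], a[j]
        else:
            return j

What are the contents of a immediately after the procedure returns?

pivot=6
j stops at 7 (4), i stops at 0 (6); swap ⇒ [4, 3, 4, 6, 4, 5, 5, 6]
j stops at 6 (5), i stops at 3 (6); swap ⇒ [4, 3, 4, 5, 4, 5, 6, 6]
j stops at 5, i stops at 6; i≥j ⇒ return 5. a=[4, 3, 4, 5, 4, 5, 6, 6]

[4, 3, 4, 5, 4, 5, 6, 6]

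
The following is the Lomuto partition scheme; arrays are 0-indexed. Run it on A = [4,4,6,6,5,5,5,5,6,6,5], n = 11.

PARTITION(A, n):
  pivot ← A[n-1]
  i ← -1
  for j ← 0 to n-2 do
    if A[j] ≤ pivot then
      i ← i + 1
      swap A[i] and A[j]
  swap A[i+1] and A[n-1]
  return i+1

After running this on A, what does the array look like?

pivot = A[10] = 5; i = -1
j=0: A[0]=4 ≤ 5 → i=0, swap A[0],A[0] (no change) → [4,4,6,6,5,5,5,5,6,6,5]
j=1: A[1]=4 ≤ 5 → i=1, swap A[1],A[1] (no change) → [4,4,6,6,5,5,5,5,6,6,5]
j=2: A[2]=6 > 5 → no swap
j=3: A[3]=6 > 5 → no swap
j=4: A[4]=5 ≤ 5 → i=2, swap A[2],A[4] → [4,4,5,6,6,5,5,5,6,6,5]
j=5: A[5]=5 ≤ 5 → i=3, swap A[3],A[5] → [4,4,5,5,6,6,5,5,6,6,5]
j=6: A[6]=5 ≤ 5 → i=4, swap A[4],A[6] → [4,4,5,5,5,6,6,5,6,6,5]
j=7: A[7]=5 ≤ 5 → i=5, swap A[5],A[7] → [4,4,5,5,5,5,6,6,6,6,5]
j=8: A[8]=6 > 5 → no swap
j=9: A[9]=6 > 5 → no swap
final swap A[6],A[10] → [4,4,5,5,5,5,5,6,6,6,6]; return 6

[4,4,5,5,5,5,5,6,6,6,6]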